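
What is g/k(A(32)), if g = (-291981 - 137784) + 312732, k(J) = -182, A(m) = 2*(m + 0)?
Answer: 16719/26 ≈ 643.04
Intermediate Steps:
A(m) = 2*m
g = -117033 (g = -429765 + 312732 = -117033)
g/k(A(32)) = -117033/(-182) = -117033*(-1/182) = 16719/26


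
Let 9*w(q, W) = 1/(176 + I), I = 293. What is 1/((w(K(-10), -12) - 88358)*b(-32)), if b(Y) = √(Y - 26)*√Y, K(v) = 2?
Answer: 4221*√29/86526515144 ≈ 2.6270e-7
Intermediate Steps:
w(q, W) = 1/4221 (w(q, W) = 1/(9*(176 + 293)) = (⅑)/469 = (⅑)*(1/469) = 1/4221)
b(Y) = √Y*√(-26 + Y) (b(Y) = √(-26 + Y)*√Y = √Y*√(-26 + Y))
1/((w(K(-10), -12) - 88358)*b(-32)) = 1/((1/4221 - 88358)*((√(-32)*√(-26 - 32)))) = 1/((-372959117/4221)*(((4*I*√2)*√(-58)))) = -4221*(-√29/232)/372959117 = -(-4221)*√29/86526515144 = 4221*√29/86526515144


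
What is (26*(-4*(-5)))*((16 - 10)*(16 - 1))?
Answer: 46800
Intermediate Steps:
(26*(-4*(-5)))*((16 - 10)*(16 - 1)) = (26*20)*(6*15) = 520*90 = 46800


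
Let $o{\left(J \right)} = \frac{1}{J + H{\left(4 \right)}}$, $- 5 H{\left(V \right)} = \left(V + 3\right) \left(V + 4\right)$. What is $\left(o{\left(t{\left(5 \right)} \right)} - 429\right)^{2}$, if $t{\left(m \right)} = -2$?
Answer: $\frac{801965761}{4356} \approx 1.8411 \cdot 10^{5}$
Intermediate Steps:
$H{\left(V \right)} = - \frac{\left(3 + V\right) \left(4 + V\right)}{5}$ ($H{\left(V \right)} = - \frac{\left(V + 3\right) \left(V + 4\right)}{5} = - \frac{\left(3 + V\right) \left(4 + V\right)}{5}$)
$o{\left(J \right)} = \frac{1}{- \frac{56}{5} + J}$ ($o{\left(J \right)} = \frac{1}{J - \left(8 + \frac{16}{5}\right)} = \frac{1}{J - \frac{56}{5}} = \frac{1}{- \frac{56}{5} + J}$)
$\left(o{\left(t{\left(5 \right)} \right)} - 429\right)^{2} = \left(\frac{5}{-56 + 5 \left(-2\right)} - 429\right)^{2} = \left(\frac{5}{-56 - 10} - 429\right)^{2} = \left(\frac{5}{-66} - 429\right)^{2} = \left(5 \left(- \frac{1}{66}\right) - 429\right)^{2} = \left(- \frac{5}{66} - 429\right)^{2} = \left(- \frac{28319}{66}\right)^{2} = \frac{801965761}{4356}$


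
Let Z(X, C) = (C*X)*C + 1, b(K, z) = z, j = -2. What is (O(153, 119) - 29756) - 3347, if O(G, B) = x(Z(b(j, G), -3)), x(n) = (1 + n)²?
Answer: 1868538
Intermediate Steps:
Z(X, C) = 1 + X*C² (Z(X, C) = X*C² + 1 = 1 + X*C²)
O(G, B) = (2 + 9*G)² (O(G, B) = (1 + (1 + G*(-3)²))² = (1 + (1 + G*9))² = (1 + (1 + 9*G))² = (2 + 9*G)²)
(O(153, 119) - 29756) - 3347 = ((2 + 9*153)² - 29756) - 3347 = ((2 + 1377)² - 29756) - 3347 = (1379² - 29756) - 3347 = (1901641 - 29756) - 3347 = 1871885 - 3347 = 1868538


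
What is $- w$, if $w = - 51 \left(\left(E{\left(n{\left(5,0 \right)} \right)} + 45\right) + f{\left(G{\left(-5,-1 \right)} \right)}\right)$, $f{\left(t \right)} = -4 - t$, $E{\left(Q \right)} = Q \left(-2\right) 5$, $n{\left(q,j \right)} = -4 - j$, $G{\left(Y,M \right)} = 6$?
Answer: $3825$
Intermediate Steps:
$E{\left(Q \right)} = - 10 Q$ ($E{\left(Q \right)} = - 2 Q 5 = - 10 Q$)
$w = -3825$ ($w = - 51 \left(\left(- 10 \left(-4 - 0\right) + 45\right) - 10\right) = - 51 \left(\left(- 10 \left(-4 + 0\right) + 45\right) - 10\right) = - 51 \left(\left(\left(-10\right) \left(-4\right) + 45\right) - 10\right) = - 51 \left(\left(40 + 45\right) - 10\right) = - 51 \left(85 - 10\right) = \left(-51\right) 75 = -3825$)
$- w = \left(-1\right) \left(-3825\right) = 3825$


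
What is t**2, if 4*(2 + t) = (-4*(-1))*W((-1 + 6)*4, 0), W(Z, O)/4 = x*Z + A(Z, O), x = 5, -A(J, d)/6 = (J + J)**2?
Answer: 1444152004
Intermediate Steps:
A(J, d) = -24*J**2 (A(J, d) = -6*(J + J)**2 = -6*4*J**2 = -24*J**2)
W(Z, O) = -96*Z**2 + 20*Z (W(Z, O) = 4*(5*Z - 24*Z**2) = 4*(-24*Z**2 + 5*Z) = -96*Z**2 + 20*Z)
t = -38002 (t = -2 + ((-4*(-1))*(4*((-1 + 6)*4)*(5 - 24*(-1 + 6)*4)))/4 = -2 + (4*(4*(5*4)*(5 - 120*4)))/4 = -2 + (4*(4*20*(5 - 24*20)))/4 = -2 + (4*(4*20*(5 - 480)))/4 = -2 + (4*(4*20*(-475)))/4 = -2 + (4*(-38000))/4 = -2 + (1/4)*(-152000) = -2 - 38000 = -38002)
t**2 = (-38002)**2 = 1444152004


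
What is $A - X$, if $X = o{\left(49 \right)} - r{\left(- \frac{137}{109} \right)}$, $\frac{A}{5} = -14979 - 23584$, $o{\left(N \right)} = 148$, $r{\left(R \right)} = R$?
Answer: $- \frac{21033104}{109} \approx -1.9296 \cdot 10^{5}$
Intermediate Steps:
$A = -192815$ ($A = 5 \left(-14979 - 23584\right) = 5 \left(-38563\right) = -192815$)
$X = \frac{16269}{109}$ ($X = 148 - - \frac{137}{109} = 148 + \frac{137}{109} = \frac{16269}{109} \approx 149.26$)
$A - X = -192815 - \frac{16269}{109} = - \frac{21033104}{109}$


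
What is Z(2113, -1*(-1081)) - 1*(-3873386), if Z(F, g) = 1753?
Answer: 3875139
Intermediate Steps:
Z(2113, -1*(-1081)) - 1*(-3873386) = 1753 - 1*(-3873386) = 1753 + 3873386 = 3875139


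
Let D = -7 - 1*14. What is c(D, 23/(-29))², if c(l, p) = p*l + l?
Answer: 15876/841 ≈ 18.878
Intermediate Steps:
D = -21 (D = -7 - 14 = -21)
c(l, p) = l + l*p (c(l, p) = l*p + l = l + l*p)
c(D, 23/(-29))² = (-21*(1 + 23/(-29)))² = (-21*(1 + 23*(-1/29)))² = (-21*(1 - 23/29))² = (-21*6/29)² = (-126/29)² = 15876/841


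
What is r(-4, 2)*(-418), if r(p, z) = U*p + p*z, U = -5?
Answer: -5016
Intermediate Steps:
r(p, z) = -5*p + p*z
r(-4, 2)*(-418) = -4*(-5 + 2)*(-418) = -4*(-3)*(-418) = 12*(-418) = -5016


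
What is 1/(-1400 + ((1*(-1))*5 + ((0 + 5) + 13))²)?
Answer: -1/1231 ≈ -0.00081235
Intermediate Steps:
1/(-1400 + ((1*(-1))*5 + ((0 + 5) + 13))²) = 1/(-1400 + (-1*5 + (5 + 13))²) = 1/(-1400 + (-5 + 18)²) = 1/(-1400 + 13²) = 1/(-1400 + 169) = 1/(-1231) = -1/1231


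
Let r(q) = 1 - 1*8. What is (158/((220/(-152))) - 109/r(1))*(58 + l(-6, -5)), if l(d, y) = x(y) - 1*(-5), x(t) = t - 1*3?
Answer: -36033/7 ≈ -5147.6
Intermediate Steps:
x(t) = -3 + t (x(t) = t - 3 = -3 + t)
l(d, y) = 2 + y (l(d, y) = (-3 + y) - 1*(-5) = (-3 + y) + 5 = 2 + y)
r(q) = -7 (r(q) = 1 - 8 = -7)
(158/((220/(-152))) - 109/r(1))*(58 + l(-6, -5)) = (158/((220/(-152))) - 109/(-7))*(58 + (2 - 5)) = (158/((220*(-1/152))) - 109*(-1/7))*(58 - 3) = (158/(-55/38) + 109/7)*55 = (158*(-38/55) + 109/7)*55 = (-6004/55 + 109/7)*55 = -36033/385*55 = -36033/7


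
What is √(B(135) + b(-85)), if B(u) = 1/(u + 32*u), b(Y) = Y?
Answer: I*√20827070/495 ≈ 9.2195*I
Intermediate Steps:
B(u) = 1/(33*u)
√(B(135) + b(-85)) = √((1/33)/135 - 85) = √((1/33)*(1/135) - 85) = √(1/4455 - 85) = √(-378674/4455) = I*√20827070/495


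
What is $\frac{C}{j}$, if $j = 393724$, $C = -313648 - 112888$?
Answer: $- \frac{106634}{98431} \approx -1.0833$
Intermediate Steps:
$C = -426536$ ($C = -313648 - 112888 = -426536$)
$\frac{C}{j} = - \frac{426536}{393724} = \left(-426536\right) \frac{1}{393724} = - \frac{106634}{98431}$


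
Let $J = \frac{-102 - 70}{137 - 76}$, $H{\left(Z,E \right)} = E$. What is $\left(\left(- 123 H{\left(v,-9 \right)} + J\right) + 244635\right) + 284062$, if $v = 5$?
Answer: $\frac{32317872}{61} \approx 5.298 \cdot 10^{5}$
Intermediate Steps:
$J = - \frac{172}{61} \approx -2.8197$
$\left(\left(- 123 H{\left(v,-9 \right)} + J\right) + 244635\right) + 284062 = \left(\left(\left(-123\right) \left(-9\right) - \frac{172}{61}\right) + 244635\right) + 284062 = \left(\left(1107 - \frac{172}{61}\right) + 244635\right) + 284062 = \left(\frac{67355}{61} + 244635\right) + 284062 = \frac{14990090}{61} + 284062 = \frac{32317872}{61}$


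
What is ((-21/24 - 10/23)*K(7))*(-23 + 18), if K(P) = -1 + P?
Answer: 3615/92 ≈ 39.293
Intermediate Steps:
((-21/24 - 10/23)*K(7))*(-23 + 18) = ((-21/24 - 10/23)*(-1 + 7))*(-23 + 18) = ((-21*1/24 - 10*1/23)*6)*(-5) = ((-7/8 - 10/23)*6)*(-5) = -241/184*6*(-5) = -723/92*(-5) = 3615/92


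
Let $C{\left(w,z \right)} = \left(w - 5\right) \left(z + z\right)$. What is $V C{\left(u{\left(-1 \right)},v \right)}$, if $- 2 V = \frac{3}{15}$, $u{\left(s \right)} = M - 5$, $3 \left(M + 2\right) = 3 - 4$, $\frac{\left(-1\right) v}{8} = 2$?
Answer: $- \frac{592}{15} \approx -39.467$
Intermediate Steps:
$v = -16$ ($v = \left(-8\right) 2 = -16$)
$M = - \frac{7}{3}$ ($M = -2 + \frac{3 - 4}{3} = -2 + \frac{1}{3} \left(-1\right) = -2 - \frac{1}{3} = - \frac{7}{3} \approx -2.3333$)
$u{\left(s \right)} = - \frac{22}{3}$ ($u{\left(s \right)} = - \frac{7}{3} - 5 = - \frac{22}{3}$)
$C{\left(w,z \right)} = 2 z \left(-5 + w\right)$ ($C{\left(w,z \right)} = \left(-5 + w\right) 2 z = 2 z \left(-5 + w\right)$)
$V = - \frac{1}{10}$ ($V = - \frac{3 \cdot \frac{1}{15}}{2} = \left(- \frac{1}{2}\right) \frac{1}{5} = - \frac{1}{10} \approx -0.1$)
$V C{\left(u{\left(-1 \right)},v \right)} = - \frac{2 \left(-16\right) \left(-5 - \frac{22}{3}\right)}{10} = - \frac{2 \left(-16\right) \left(- \frac{37}{3}\right)}{10} = \left(- \frac{1}{10}\right) \frac{1184}{3} = - \frac{592}{15}$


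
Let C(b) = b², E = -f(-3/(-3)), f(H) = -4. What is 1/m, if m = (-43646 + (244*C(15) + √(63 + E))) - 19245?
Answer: -7991/63856014 - √67/63856014 ≈ -0.00012527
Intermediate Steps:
E = 4 (E = -1*(-4) = 4)
m = -7991 + √67 (m = (-43646 + (244*15² + √(63 + 4))) - 19245 = (-43646 + (244*225 + √67)) - 19245 = (-43646 + (54900 + √67)) - 19245 = (11254 + √67) - 19245 = -7991 + √67 ≈ -7982.8)
1/m = 1/(-7991 + √67)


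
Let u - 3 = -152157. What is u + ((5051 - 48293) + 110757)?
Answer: -84639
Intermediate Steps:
u = -152154 (u = 3 - 152157 = -152154)
u + ((5051 - 48293) + 110757) = -152154 + ((5051 - 48293) + 110757) = -152154 + (-43242 + 110757) = -152154 + 67515 = -84639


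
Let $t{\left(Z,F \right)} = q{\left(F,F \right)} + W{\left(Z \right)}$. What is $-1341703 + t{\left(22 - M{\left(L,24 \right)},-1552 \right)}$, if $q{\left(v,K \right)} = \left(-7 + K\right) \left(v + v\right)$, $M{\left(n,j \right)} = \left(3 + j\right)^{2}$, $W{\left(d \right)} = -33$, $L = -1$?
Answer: $3497400$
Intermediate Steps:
$q{\left(v,K \right)} = 2 v \left(-7 + K\right)$ ($q{\left(v,K \right)} = \left(-7 + K\right) 2 v = 2 v \left(-7 + K\right)$)
$t{\left(Z,F \right)} = -33 + 2 F \left(-7 + F\right)$ ($t{\left(Z,F \right)} = 2 F \left(-7 + F\right) - 33 = -33 + 2 F \left(-7 + F\right)$)
$-1341703 + t{\left(22 - M{\left(L,24 \right)},-1552 \right)} = -1341703 - \left(33 + 3104 \left(-7 - 1552\right)\right) = -1341703 - \left(33 + 3104 \left(-1559\right)\right) = -1341703 + \left(-33 + 4839136\right) = -1341703 + 4839103 = 3497400$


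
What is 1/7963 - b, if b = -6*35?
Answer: 1672231/7963 ≈ 210.00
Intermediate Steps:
b = -210
1/7963 - b = 1/7963 - 1*(-210) = 1/7963 + 210 = 1672231/7963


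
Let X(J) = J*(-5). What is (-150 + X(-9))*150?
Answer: -15750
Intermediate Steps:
X(J) = -5*J
(-150 + X(-9))*150 = (-150 - 5*(-9))*150 = (-150 + 45)*150 = -105*150 = -15750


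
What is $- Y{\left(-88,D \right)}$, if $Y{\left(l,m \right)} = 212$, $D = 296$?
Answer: $-212$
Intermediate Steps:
$- Y{\left(-88,D \right)} = \left(-1\right) 212 = -212$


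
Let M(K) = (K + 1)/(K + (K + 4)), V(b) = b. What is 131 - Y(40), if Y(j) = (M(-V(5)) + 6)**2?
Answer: 779/9 ≈ 86.556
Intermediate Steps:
M(K) = (1 + K)/(4 + 2*K) (M(K) = (1 + K)/(K + (4 + K)) = (1 + K)/(4 + 2*K))
Y(j) = 400/9 (Y(j) = ((1 - 1*5)/(2*(2 - 1*5)) + 6)**2 = ((1 - 5)/(2*(2 - 5)) + 6)**2 = ((1/2)*(-4)/(-3) + 6)**2 = ((1/2)*(-1/3)*(-4) + 6)**2 = (2/3 + 6)**2 = (20/3)**2 = 400/9)
131 - Y(40) = 131 - 1*400/9 = 131 - 400/9 = 779/9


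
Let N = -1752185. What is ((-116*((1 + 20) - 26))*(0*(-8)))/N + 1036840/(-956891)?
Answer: -1036840/956891 ≈ -1.0836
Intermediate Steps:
((-116*((1 + 20) - 26))*(0*(-8)))/N + 1036840/(-956891) = ((-116*((1 + 20) - 26))*(0*(-8)))/(-1752185) + 1036840/(-956891) = (-116*(21 - 26)*0)*(-1/1752185) + 1036840*(-1/956891) = (-116*(-5)*0)*(-1/1752185) - 1036840/956891 = (580*0)*(-1/1752185) - 1036840/956891 = 0*(-1/1752185) - 1036840/956891 = 0 - 1036840/956891 = -1036840/956891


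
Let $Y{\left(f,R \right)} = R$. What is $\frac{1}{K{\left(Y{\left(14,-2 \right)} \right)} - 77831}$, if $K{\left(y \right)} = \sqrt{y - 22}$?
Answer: $- \frac{77831}{6057664585} - \frac{2 i \sqrt{6}}{6057664585} \approx -1.2848 \cdot 10^{-5} - 8.0872 \cdot 10^{-10} i$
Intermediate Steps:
$K{\left(y \right)} = \sqrt{-22 + y}$
$\frac{1}{K{\left(Y{\left(14,-2 \right)} \right)} - 77831} = \frac{1}{\sqrt{-22 - 2} - 77831} = \frac{1}{\sqrt{-24} - 77831} = \frac{1}{2 i \sqrt{6} - 77831} = \frac{1}{-77831 + 2 i \sqrt{6}}$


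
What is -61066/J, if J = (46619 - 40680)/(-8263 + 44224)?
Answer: -2195994426/5939 ≈ -3.6976e+5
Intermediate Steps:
J = 5939/35961 ≈ 0.16515
-61066/J = -61066/5939/35961 = -61066*35961/5939 = -2195994426/5939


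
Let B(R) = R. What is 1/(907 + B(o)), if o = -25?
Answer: 1/882 ≈ 0.0011338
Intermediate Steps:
1/(907 + B(o)) = 1/(907 - 25) = 1/882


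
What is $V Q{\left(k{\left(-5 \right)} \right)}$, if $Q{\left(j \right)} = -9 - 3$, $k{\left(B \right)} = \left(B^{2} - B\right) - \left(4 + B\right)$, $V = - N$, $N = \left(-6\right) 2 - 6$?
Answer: $-216$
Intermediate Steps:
$N = -18$ ($N = -12 - 6 = -18$)
$V = 18$ ($V = \left(-1\right) \left(-18\right) = 18$)
$k{\left(B \right)} = -4 + B^{2} - 2 B$
$Q{\left(j \right)} = -12$
$V Q{\left(k{\left(-5 \right)} \right)} = 18 \left(-12\right) = -216$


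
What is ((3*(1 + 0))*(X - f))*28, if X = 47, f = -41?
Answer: 7392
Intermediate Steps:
((3*(1 + 0))*(X - f))*28 = ((3*(1 + 0))*(47 - 1*(-41)))*28 = ((3*1)*(47 + 41))*28 = (3*88)*28 = 264*28 = 7392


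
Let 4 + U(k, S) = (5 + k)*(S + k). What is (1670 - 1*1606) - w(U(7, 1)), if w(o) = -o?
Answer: 156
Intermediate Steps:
U(k, S) = -4 + (5 + k)*(S + k)
(1670 - 1*1606) - w(U(7, 1)) = (1670 - 1*1606) - (-1)*(-4 + 7² + 5*1 + 5*7 + 1*7) = (1670 - 1606) - (-1)*(-4 + 49 + 5 + 35 + 7) = 64 - (-1)*92 = 64 - 1*(-92) = 64 + 92 = 156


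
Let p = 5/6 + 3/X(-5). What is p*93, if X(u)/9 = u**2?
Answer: 3937/50 ≈ 78.740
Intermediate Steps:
X(u) = 9*u**2
p = 127/150 (p = 5/6 + 3/((9*(-5)**2)) = 5*(1/6) + 3/((9*25)) = 5/6 + 3/225 = 5/6 + 3*(1/225) = 5/6 + 1/75 = 127/150 ≈ 0.84667)
p*93 = (127/150)*93 = 3937/50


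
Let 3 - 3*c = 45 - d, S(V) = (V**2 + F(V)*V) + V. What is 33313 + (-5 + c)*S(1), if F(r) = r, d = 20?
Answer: 33276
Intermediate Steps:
S(V) = V + 2*V**2 (S(V) = (V**2 + V*V) + V = (V**2 + V**2) + V = 2*V**2 + V = V + 2*V**2)
c = -22/3 (c = 1 - (45 - 1*20)/3 = 1 - (45 - 20)/3 = 1 - 1/3*25 = 1 - 25/3 = -22/3 ≈ -7.3333)
33313 + (-5 + c)*S(1) = 33313 + (-5 - 22/3)*(1*(1 + 2*1)) = 33313 - 37*(1 + 2)/3 = 33313 - 37*3/3 = 33313 - 37/3*3 = 33313 - 37 = 33276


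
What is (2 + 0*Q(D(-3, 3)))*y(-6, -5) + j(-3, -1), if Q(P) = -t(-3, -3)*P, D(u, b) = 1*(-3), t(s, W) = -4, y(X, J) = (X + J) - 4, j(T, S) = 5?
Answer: -25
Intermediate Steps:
y(X, J) = -4 + J + X (y(X, J) = (J + X) - 4 = -4 + J + X)
D(u, b) = -3
Q(P) = 4*P (Q(P) = -(-4)*P = 4*P)
(2 + 0*Q(D(-3, 3)))*y(-6, -5) + j(-3, -1) = (2 + 0*(4*(-3)))*(-4 - 5 - 6) + 5 = (2 + 0*(-12))*(-15) + 5 = (2 + 0)*(-15) + 5 = 2*(-15) + 5 = -30 + 5 = -25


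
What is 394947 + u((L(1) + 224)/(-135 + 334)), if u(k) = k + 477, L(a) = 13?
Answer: 78689613/199 ≈ 3.9543e+5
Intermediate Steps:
u(k) = 477 + k
394947 + u((L(1) + 224)/(-135 + 334)) = 394947 + (477 + (13 + 224)/(-135 + 334)) = 394947 + (477 + 237/199) = 394947 + 95160/199 = 78689613/199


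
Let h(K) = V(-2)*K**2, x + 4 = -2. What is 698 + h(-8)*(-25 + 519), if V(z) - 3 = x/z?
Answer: 190394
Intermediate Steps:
x = -6 (x = -4 - 2 = -6)
V(z) = 3 - 6/z
h(K) = 6*K**2 (h(K) = (3 - 6/(-2))*K**2 = (3 - 6*(-1/2))*K**2 = (3 + 3)*K**2 = 6*K**2)
698 + h(-8)*(-25 + 519) = 698 + (6*(-8)**2)*(-25 + 519) = 698 + (6*64)*494 = 698 + 384*494 = 698 + 189696 = 190394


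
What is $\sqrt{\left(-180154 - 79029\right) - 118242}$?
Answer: $5 i \sqrt{15097} \approx 614.35 i$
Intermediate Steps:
$\sqrt{\left(-180154 - 79029\right) - 118242} = \sqrt{-259183 - 118242} = \sqrt{-377425} = 5 i \sqrt{15097}$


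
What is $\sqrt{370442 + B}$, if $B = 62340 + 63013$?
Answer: $\sqrt{495795} \approx 704.13$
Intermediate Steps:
$B = 125353$
$\sqrt{370442 + B} = \sqrt{370442 + 125353} = \sqrt{495795}$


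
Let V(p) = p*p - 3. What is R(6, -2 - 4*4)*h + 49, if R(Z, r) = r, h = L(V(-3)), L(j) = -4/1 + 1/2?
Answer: 112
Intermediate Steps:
V(p) = -3 + p**2 (V(p) = p**2 - 3 = -3 + p**2)
L(j) = -7/2 (L(j) = -4*1 + 1*(1/2) = -4 + 1/2 = -7/2)
h = -7/2 ≈ -3.5000
R(6, -2 - 4*4)*h + 49 = (-2 - 4*4)*(-7/2) + 49 = (-2 - 16)*(-7/2) + 49 = -18*(-7/2) + 49 = 63 + 49 = 112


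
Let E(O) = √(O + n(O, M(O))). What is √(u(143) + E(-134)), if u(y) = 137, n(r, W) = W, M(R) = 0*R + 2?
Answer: √(137 + 2*I*√33) ≈ 11.715 + 0.49036*I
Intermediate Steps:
M(R) = 2 (M(R) = 0 + 2 = 2)
E(O) = √(2 + O) (E(O) = √(O + 2) = √(2 + O))
√(u(143) + E(-134)) = √(137 + √(2 - 134)) = √(137 + √(-132)) = √(137 + 2*I*√33)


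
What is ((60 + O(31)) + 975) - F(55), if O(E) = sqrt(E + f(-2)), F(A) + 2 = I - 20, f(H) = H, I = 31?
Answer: 1026 + sqrt(29) ≈ 1031.4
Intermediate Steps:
F(A) = 9 (F(A) = -2 + (31 - 20) = -2 + 11 = 9)
O(E) = sqrt(-2 + E) (O(E) = sqrt(E - 2) = sqrt(-2 + E))
((60 + O(31)) + 975) - F(55) = ((60 + sqrt(-2 + 31)) + 975) - 1*9 = ((60 + sqrt(29)) + 975) - 9 = (1035 + sqrt(29)) - 9 = 1026 + sqrt(29)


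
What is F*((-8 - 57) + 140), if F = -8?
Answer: -600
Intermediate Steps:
F*((-8 - 57) + 140) = -8*((-8 - 57) + 140) = -8*(-65 + 140) = -8*75 = -600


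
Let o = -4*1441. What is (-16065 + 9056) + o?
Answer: -12773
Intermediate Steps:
o = -5764
(-16065 + 9056) + o = (-16065 + 9056) - 5764 = -7009 - 5764 = -12773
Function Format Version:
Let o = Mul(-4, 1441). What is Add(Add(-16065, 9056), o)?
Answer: -12773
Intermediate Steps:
o = -5764
Add(Add(-16065, 9056), o) = Add(Add(-16065, 9056), -5764) = Add(-7009, -5764) = -12773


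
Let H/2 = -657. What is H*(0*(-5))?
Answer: 0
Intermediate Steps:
H = -1314 (H = 2*(-657) = -1314)
H*(0*(-5)) = -0*(-5) = -1314*0 = 0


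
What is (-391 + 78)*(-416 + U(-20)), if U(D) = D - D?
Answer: 130208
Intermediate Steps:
U(D) = 0
(-391 + 78)*(-416 + U(-20)) = (-391 + 78)*(-416 + 0) = -313*(-416) = 130208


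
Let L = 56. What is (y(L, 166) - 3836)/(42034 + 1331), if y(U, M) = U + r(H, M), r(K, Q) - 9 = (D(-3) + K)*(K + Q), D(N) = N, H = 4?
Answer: -3601/43365 ≈ -0.083039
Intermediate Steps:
r(K, Q) = 9 + (-3 + K)*(K + Q)
y(U, M) = 13 + M + U (y(U, M) = U + (9 + 4**2 - 3*4 - 3*M + 4*M) = U + (9 + 16 - 12 - 3*M + 4*M) = U + (13 + M) = 13 + M + U)
(y(L, 166) - 3836)/(42034 + 1331) = ((13 + 166 + 56) - 3836)/(42034 + 1331) = (235 - 3836)/43365 = -3601*1/43365 = -3601/43365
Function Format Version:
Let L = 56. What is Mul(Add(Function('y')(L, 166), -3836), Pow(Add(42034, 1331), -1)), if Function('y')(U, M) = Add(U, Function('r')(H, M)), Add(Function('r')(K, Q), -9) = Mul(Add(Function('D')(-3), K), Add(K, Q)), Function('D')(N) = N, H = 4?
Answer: Rational(-3601, 43365) ≈ -0.083039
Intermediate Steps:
Function('r')(K, Q) = Add(9, Mul(Add(-3, K), Add(K, Q)))
Function('y')(U, M) = Add(13, M, U) (Function('y')(U, M) = Add(U, Add(9, Pow(4, 2), Mul(-3, 4), Mul(-3, M), Mul(4, M))) = Add(U, Add(9, 16, -12, Mul(-3, M), Mul(4, M))) = Add(U, Add(13, M)) = Add(13, M, U))
Mul(Add(Function('y')(L, 166), -3836), Pow(Add(42034, 1331), -1)) = Mul(Add(Add(13, 166, 56), -3836), Pow(Add(42034, 1331), -1)) = Mul(Add(235, -3836), Pow(43365, -1)) = Mul(-3601, Rational(1, 43365)) = Rational(-3601, 43365)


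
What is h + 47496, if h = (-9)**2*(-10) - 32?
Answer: 46654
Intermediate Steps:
h = -842 (h = 81*(-10) - 32 = -810 - 32 = -842)
h + 47496 = -842 + 47496 = 46654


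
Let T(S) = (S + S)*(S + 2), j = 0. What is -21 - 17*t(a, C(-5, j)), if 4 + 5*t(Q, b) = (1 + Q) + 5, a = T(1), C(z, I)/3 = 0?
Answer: -241/5 ≈ -48.200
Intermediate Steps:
C(z, I) = 0 (C(z, I) = 3*0 = 0)
T(S) = 2*S*(2 + S) (T(S) = (2*S)*(2 + S) = 2*S*(2 + S))
a = 6 (a = 2*1*(2 + 1) = 2*1*3 = 6)
t(Q, b) = ⅖ + Q/5 (t(Q, b) = -⅘ + ((1 + Q) + 5)/5 = -⅘ + (6 + Q)/5 = -⅘ + (6/5 + Q/5) = ⅖ + Q/5)
-21 - 17*t(a, C(-5, j)) = -21 - 17*(⅖ + (⅕)*6) = -21 - 17*(⅖ + 6/5) = -21 - 17*8/5 = -21 - 136/5 = -241/5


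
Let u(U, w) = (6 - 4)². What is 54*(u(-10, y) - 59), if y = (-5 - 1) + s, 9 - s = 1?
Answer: -2970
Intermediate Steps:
s = 8 (s = 9 - 1*1 = 9 - 1 = 8)
y = 2 (y = (-5 - 1) + 8 = -6 + 8 = 2)
u(U, w) = 4 (u(U, w) = 2² = 4)
54*(u(-10, y) - 59) = 54*(4 - 59) = 54*(-55) = -2970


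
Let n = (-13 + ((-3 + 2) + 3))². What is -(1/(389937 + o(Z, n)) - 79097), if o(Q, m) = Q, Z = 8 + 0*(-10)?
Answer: 30843479664/389945 ≈ 79097.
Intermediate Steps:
Z = 8 (Z = 8 + 0 = 8)
n = 121 (n = (-13 + (-1 + 3))² = (-13 + 2)² = (-11)² = 121)
-(1/(389937 + o(Z, n)) - 79097) = -(1/(389937 + 8) - 79097) = -(1/389945 - 79097) = -1*(-30843479664/389945) = 30843479664/389945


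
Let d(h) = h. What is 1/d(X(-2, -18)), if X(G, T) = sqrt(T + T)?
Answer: -I/6 ≈ -0.16667*I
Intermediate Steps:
X(G, T) = sqrt(2)*sqrt(T) (X(G, T) = sqrt(2*T) = sqrt(2)*sqrt(T))
1/d(X(-2, -18)) = 1/(sqrt(2)*sqrt(-18)) = 1/(sqrt(2)*(3*I*sqrt(2))) = 1/(6*I) = -I/6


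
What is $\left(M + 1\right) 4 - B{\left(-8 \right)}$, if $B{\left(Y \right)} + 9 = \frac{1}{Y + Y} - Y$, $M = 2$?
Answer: $\frac{209}{16} \approx 13.063$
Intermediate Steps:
$B{\left(Y \right)} = -9 + \frac{1}{2 Y} - Y$ ($B{\left(Y \right)} = -9 - \left(Y - \frac{1}{Y + Y}\right) = -9 - \left(Y - \frac{1}{2 Y}\right) = -9 + \frac{1}{2 Y} - Y$)
$\left(M + 1\right) 4 - B{\left(-8 \right)} = \left(2 + 1\right) 4 - \left(-9 + \frac{1}{2 \left(-8\right)} - -8\right) = 3 \cdot 4 - \left(-9 + \frac{1}{2} \left(- \frac{1}{8}\right) + 8\right) = 12 - \left(-9 - \frac{1}{16} + 8\right) = 12 - - \frac{17}{16} = 12 + \frac{17}{16} = \frac{209}{16}$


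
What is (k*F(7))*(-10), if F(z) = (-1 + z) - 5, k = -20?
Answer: 200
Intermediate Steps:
F(z) = -6 + z
(k*F(7))*(-10) = -20*(-6 + 7)*(-10) = -20*1*(-10) = -20*(-10) = 200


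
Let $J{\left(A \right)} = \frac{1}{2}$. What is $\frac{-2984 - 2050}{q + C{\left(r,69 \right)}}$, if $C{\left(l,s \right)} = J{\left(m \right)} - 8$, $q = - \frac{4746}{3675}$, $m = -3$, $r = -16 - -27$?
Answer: $\frac{1761900}{3077} \approx 572.6$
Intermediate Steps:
$r = 11$ ($r = -16 + 27 = 11$)
$q = - \frac{226}{175}$ ($q = \left(-4746\right) \frac{1}{3675} = - \frac{226}{175} \approx -1.2914$)
$J{\left(A \right)} = \frac{1}{2}$
$C{\left(l,s \right)} = - \frac{15}{2}$ ($C{\left(l,s \right)} = \frac{1}{2} - 8 = - \frac{15}{2}$)
$\frac{-2984 - 2050}{q + C{\left(r,69 \right)}} = \frac{-2984 - 2050}{- \frac{226}{175} - \frac{15}{2}} = - \frac{5034}{- \frac{3077}{350}} = \left(-5034\right) \left(- \frac{350}{3077}\right) = \frac{1761900}{3077}$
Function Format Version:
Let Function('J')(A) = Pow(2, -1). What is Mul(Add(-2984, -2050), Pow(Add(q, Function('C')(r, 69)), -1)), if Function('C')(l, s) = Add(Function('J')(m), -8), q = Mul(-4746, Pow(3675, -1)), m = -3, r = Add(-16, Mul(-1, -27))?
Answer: Rational(1761900, 3077) ≈ 572.60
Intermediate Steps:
r = 11 (r = Add(-16, 27) = 11)
q = Rational(-226, 175) (q = Mul(-4746, Rational(1, 3675)) = Rational(-226, 175) ≈ -1.2914)
Function('J')(A) = Rational(1, 2)
Function('C')(l, s) = Rational(-15, 2) (Function('C')(l, s) = Add(Rational(1, 2), -8) = Rational(-15, 2))
Mul(Add(-2984, -2050), Pow(Add(q, Function('C')(r, 69)), -1)) = Mul(Add(-2984, -2050), Pow(Add(Rational(-226, 175), Rational(-15, 2)), -1)) = Mul(-5034, Pow(Rational(-3077, 350), -1)) = Mul(-5034, Rational(-350, 3077)) = Rational(1761900, 3077)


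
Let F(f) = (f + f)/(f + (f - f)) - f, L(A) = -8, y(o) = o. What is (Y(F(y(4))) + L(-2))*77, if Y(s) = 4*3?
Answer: 308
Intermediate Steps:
F(f) = 2 - f (F(f) = (2*f)/(f + 0) - f = (2*f)/f - f = 2 - f)
Y(s) = 12
(Y(F(y(4))) + L(-2))*77 = (12 - 8)*77 = 4*77 = 308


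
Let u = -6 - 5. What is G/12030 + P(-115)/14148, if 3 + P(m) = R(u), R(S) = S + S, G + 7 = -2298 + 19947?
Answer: 41549711/28366740 ≈ 1.4647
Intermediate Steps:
G = 17642 (G = -7 + (-2298 + 19947) = -7 + 17649 = 17642)
u = -11
R(S) = 2*S
P(m) = -25 (P(m) = -3 + 2*(-11) = -3 - 22 = -25)
G/12030 + P(-115)/14148 = 17642/12030 - 25/14148 = 17642*(1/12030) - 25*1/14148 = 8821/6015 - 25/14148 = 41549711/28366740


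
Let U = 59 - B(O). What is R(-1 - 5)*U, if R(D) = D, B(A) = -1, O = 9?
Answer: -360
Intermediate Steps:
U = 60 (U = 59 - 1*(-1) = 59 + 1 = 60)
R(-1 - 5)*U = (-1 - 5)*60 = -6*60 = -360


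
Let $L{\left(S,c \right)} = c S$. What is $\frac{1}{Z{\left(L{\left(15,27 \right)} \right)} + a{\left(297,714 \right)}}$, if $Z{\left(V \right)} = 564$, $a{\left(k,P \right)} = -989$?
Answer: $- \frac{1}{425} \approx -0.0023529$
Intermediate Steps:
$L{\left(S,c \right)} = S c$
$\frac{1}{Z{\left(L{\left(15,27 \right)} \right)} + a{\left(297,714 \right)}} = \frac{1}{564 - 989} = \frac{1}{-425} = - \frac{1}{425}$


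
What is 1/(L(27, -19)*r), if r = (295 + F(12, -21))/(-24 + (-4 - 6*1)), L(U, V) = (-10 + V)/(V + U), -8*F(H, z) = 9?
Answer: 2176/68179 ≈ 0.031916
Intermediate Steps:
F(H, z) = -9/8 (F(H, z) = -⅛*9 = -9/8)
L(U, V) = (-10 + V)/(U + V)
r = -2351/272 (r = (295 - 9/8)/(-24 + (-4 - 6*1)) = 2351/(8*(-24 + (-4 - 6))) = 2351/(8*(-24 - 10)) = (2351/8)/(-34) = (2351/8)*(-1/34) = -2351/272 ≈ -8.6434)
1/(L(27, -19)*r) = 1/((((-10 - 19)/(27 - 19)))*(-2351/272)) = -272/2351/(-29/8) = -8/29*(-272/2351) = 2176/68179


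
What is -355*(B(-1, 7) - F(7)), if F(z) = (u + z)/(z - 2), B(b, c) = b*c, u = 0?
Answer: 2982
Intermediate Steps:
F(z) = z/(-2 + z) (F(z) = (0 + z)/(z - 2) = z/(-2 + z))
-355*(B(-1, 7) - F(7)) = -355*(-1*7 - 7/(-2 + 7)) = -355*(-7 - 7/5) = -355*(-42/5) = 2982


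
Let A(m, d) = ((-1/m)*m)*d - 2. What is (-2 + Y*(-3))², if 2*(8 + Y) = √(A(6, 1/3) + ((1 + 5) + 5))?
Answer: (44 - √78)²/4 ≈ 309.20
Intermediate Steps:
A(m, d) = -2 - d (A(m, d) = -d - 2 = -2 - d)
Y = -8 + √78/6 (Y = -8 + √((-2 - 1/3) + ((1 + 5) + 5))/2 = -8 + √((-2 - 1*⅓) + (6 + 5))/2 = -8 + √((-2 - ⅓) + 11)/2 = -8 + √(-7/3 + 11)/2 = -8 + √(26/3)/2 = -8 + (√78/3)/2 = -8 + √78/6 ≈ -6.5280)
(-2 + Y*(-3))² = (-2 + (-8 + √78/6)*(-3))² = (-2 + (24 - √78/2))² = (22 - √78/2)²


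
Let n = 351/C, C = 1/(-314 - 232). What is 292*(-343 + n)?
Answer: -56060788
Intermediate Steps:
C = -1/546 (C = 1/(-546) = -1/546 ≈ -0.0018315)
n = -191646 (n = 351/(-1/546) = 351*(-546) = -191646)
292*(-343 + n) = 292*(-343 - 191646) = 292*(-191989) = -56060788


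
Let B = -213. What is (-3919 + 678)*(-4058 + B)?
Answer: 13842311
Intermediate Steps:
(-3919 + 678)*(-4058 + B) = (-3919 + 678)*(-4058 - 213) = -3241*(-4271) = 13842311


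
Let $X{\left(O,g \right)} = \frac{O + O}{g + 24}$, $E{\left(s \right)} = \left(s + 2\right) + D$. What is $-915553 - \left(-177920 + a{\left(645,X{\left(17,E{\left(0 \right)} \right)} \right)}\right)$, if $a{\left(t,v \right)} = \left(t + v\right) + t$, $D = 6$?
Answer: $- \frac{11822785}{16} \approx -7.3892 \cdot 10^{5}$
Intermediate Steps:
$E{\left(s \right)} = 8 + s$ ($E{\left(s \right)} = \left(s + 2\right) + 6 = \left(2 + s\right) + 6 = 8 + s$)
$X{\left(O,g \right)} = \frac{2 O}{24 + g}$
$a{\left(t,v \right)} = v + 2 t$
$-915553 - \left(-177920 + a{\left(645,X{\left(17,E{\left(0 \right)} \right)} \right)}\right) = -915553 - \left(-177920 + \left(2 \cdot 17 \frac{1}{24 + \left(8 + 0\right)} + 2 \cdot 645\right)\right) = -915553 - \left(-177920 + \left(2 \cdot 17 \frac{1}{24 + 8} + 1290\right)\right) = -915553 - \left(-177920 + \left(2 \cdot 17 \cdot \frac{1}{32} + 1290\right)\right) = -915553 - \left(-177920 + \left(\frac{17}{16} + 1290\right)\right) = -915553 - \left(-177920 + \frac{20657}{16}\right) = -915553 - - \frac{2826063}{16} = -915553 + \frac{2826063}{16} = - \frac{11822785}{16}$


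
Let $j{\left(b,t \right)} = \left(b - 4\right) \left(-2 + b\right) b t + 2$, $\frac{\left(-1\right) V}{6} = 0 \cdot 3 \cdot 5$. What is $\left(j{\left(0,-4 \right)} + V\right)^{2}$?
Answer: $4$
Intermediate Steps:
$V = 0$ ($V = - 6 \cdot 0 \cdot 3 \cdot 5 = - 6 \cdot 0 \cdot 5 = \left(-6\right) 0 = 0$)
$j{\left(b,t \right)} = 2 + b t \left(-4 + b\right) \left(-2 + b\right)$ ($j{\left(b,t \right)} = \left(-4 + b\right) \left(-2 + b\right) b t + 2 = b \left(-4 + b\right) \left(-2 + b\right) t + 2 = b t \left(-4 + b\right) \left(-2 + b\right) + 2 = 2 + b t \left(-4 + b\right) \left(-2 + b\right)$)
$\left(j{\left(0,-4 \right)} + V\right)^{2} = \left(\left(2 - 4 \cdot 0^{3} - - 24 \cdot 0^{2} + 8 \cdot 0 \left(-4\right)\right) + 0\right)^{2} = \left(\left(2 - 0 - \left(-24\right) 0 + 0\right) + 0\right)^{2} = \left(\left(2 + 0 + 0 + 0\right) + 0\right)^{2} = \left(2 + 0\right)^{2} = 2^{2} = 4$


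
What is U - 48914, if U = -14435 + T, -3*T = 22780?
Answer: -212827/3 ≈ -70942.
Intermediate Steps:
T = -22780/3 (T = -1/3*22780 = -22780/3 ≈ -7593.3)
U = -66085/3 (U = -14435 - 22780/3 = -66085/3 ≈ -22028.)
U - 48914 = -66085/3 - 48914 = -212827/3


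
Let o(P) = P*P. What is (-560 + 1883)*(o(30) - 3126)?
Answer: -2944998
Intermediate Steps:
o(P) = P²
(-560 + 1883)*(o(30) - 3126) = (-560 + 1883)*(30² - 3126) = 1323*(900 - 3126) = 1323*(-2226) = -2944998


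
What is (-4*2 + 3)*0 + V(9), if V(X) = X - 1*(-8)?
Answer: 17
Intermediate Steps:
V(X) = 8 + X (V(X) = X + 8 = 8 + X)
(-4*2 + 3)*0 + V(9) = (-4*2 + 3)*0 + (8 + 9) = (-8 + 3)*0 + 17 = -5*0 + 17 = 0 + 17 = 17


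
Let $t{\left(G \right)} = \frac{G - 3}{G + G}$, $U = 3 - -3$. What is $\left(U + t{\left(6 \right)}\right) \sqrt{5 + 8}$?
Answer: $\frac{25 \sqrt{13}}{4} \approx 22.535$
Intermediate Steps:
$U = 6$ ($U = 3 + 3 = 6$)
$t{\left(G \right)} = \frac{-3 + G}{2 G}$
$\left(U + t{\left(6 \right)}\right) \sqrt{5 + 8} = \left(6 + \frac{-3 + 6}{2 \cdot 6}\right) \sqrt{5 + 8} = \left(6 + \frac{1}{2} \cdot \frac{1}{6} \cdot 3\right) \sqrt{13} = \left(6 + \frac{1}{4}\right) \sqrt{13} = \frac{25 \sqrt{13}}{4}$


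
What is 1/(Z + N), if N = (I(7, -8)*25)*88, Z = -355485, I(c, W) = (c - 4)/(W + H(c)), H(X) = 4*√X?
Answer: -70877/25117322145 - 22*√7/5023464429 ≈ -2.8334e-6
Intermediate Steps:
I(c, W) = (-4 + c)/(W + 4*√c) (I(c, W) = (c - 4)/(W + 4*√c) = (-4 + c)/(W + 4*√c))
N = 6600/(-8 + 4*√7) (N = (((-4 + 7)/(-8 + 4*√7))*25)*88 = ((3/(-8 + 4*√7))*25)*88 = (75/(-8 + 4*√7))*88 = 6600/(-8 + 4*√7) ≈ 2555.2)
1/(Z + N) = 1/(-355485 + (1100 + 550*√7)) = 1/(-354385 + 550*√7)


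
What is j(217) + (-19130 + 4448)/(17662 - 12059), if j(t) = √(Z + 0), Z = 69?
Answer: -14682/5603 + √69 ≈ 5.6862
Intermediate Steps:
j(t) = √69 (j(t) = √(69 + 0) = √69)
j(217) + (-19130 + 4448)/(17662 - 12059) = √69 + (-19130 + 4448)/(17662 - 12059) = √69 - 14682/5603 = -14682/5603 + √69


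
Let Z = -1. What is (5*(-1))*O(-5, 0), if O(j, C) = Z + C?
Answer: 5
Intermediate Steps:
O(j, C) = -1 + C
(5*(-1))*O(-5, 0) = (5*(-1))*(-1 + 0) = -5*(-1) = 5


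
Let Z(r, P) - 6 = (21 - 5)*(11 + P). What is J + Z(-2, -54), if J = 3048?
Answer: 2366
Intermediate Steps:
Z(r, P) = 182 + 16*P (Z(r, P) = 6 + (21 - 5)*(11 + P) = 6 + 16*(11 + P) = 6 + (176 + 16*P) = 182 + 16*P)
J + Z(-2, -54) = 3048 + (182 + 16*(-54)) = 3048 + (182 - 864) = 3048 - 682 = 2366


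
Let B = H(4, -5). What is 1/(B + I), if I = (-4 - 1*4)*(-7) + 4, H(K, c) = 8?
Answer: 1/68 ≈ 0.014706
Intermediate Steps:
I = 60 (I = (-4 - 4)*(-7) + 4 = -8*(-7) + 4 = 56 + 4 = 60)
B = 8
1/(B + I) = 1/(8 + 60) = 1/68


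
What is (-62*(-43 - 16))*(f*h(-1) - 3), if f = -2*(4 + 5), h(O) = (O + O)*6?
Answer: 779154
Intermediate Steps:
h(O) = 12*O (h(O) = (2*O)*6 = 12*O)
f = -18 (f = -2*9 = -18)
(-62*(-43 - 16))*(f*h(-1) - 3) = (-62*(-43 - 16))*(-216*(-1) - 3) = (-62*(-59))*(-18*(-12) - 3) = 3658*(216 - 3) = 3658*213 = 779154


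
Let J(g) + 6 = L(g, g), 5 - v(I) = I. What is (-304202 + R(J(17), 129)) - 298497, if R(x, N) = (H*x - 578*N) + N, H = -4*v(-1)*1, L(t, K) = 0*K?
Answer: -676988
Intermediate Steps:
v(I) = 5 - I
L(t, K) = 0
J(g) = -6 (J(g) = -6 + 0 = -6)
H = -24 (H = -4*(5 - 1*(-1))*1 = -4*(5 + 1)*1 = -4*6*1 = -24*1 = -24)
R(x, N) = -577*N - 24*x (R(x, N) = (-24*x - 578*N) + N = (-578*N - 24*x) + N = -577*N - 24*x)
(-304202 + R(J(17), 129)) - 298497 = (-304202 + (-577*129 - 24*(-6))) - 298497 = (-304202 + (-74433 + 144)) - 298497 = (-304202 - 74289) - 298497 = -378491 - 298497 = -676988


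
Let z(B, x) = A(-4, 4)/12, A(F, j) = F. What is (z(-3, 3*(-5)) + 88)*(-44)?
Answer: -11572/3 ≈ -3857.3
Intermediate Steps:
z(B, x) = -⅓ (z(B, x) = -4/12 = -4*1/12 = -⅓)
(z(-3, 3*(-5)) + 88)*(-44) = (-⅓ + 88)*(-44) = (263/3)*(-44) = -11572/3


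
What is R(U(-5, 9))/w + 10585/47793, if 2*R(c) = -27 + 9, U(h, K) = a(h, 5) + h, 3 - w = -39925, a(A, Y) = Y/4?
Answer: 422207743/1908278904 ≈ 0.22125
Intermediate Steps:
a(A, Y) = Y/4 (a(A, Y) = Y*(¼) = Y/4)
w = 39928 (w = 3 - 1*(-39925) = 3 + 39925 = 39928)
U(h, K) = 5/4 + h (U(h, K) = (¼)*5 + h = 5/4 + h)
R(c) = -9 (R(c) = (-27 + 9)/2 = (½)*(-18) = -9)
R(U(-5, 9))/w + 10585/47793 = -9/39928 + 10585/47793 = 422207743/1908278904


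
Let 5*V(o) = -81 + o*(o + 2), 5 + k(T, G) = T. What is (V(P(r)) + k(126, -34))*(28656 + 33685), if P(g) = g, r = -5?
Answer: 33601799/5 ≈ 6.7204e+6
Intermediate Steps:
k(T, G) = -5 + T
V(o) = -81/5 + o*(2 + o)/5 (V(o) = (-81 + o*(o + 2))/5 = (-81 + o*(2 + o))/5 = -81/5 + o*(2 + o)/5)
(V(P(r)) + k(126, -34))*(28656 + 33685) = ((-81/5 + (⅕)*(-5)² + (⅖)*(-5)) + (-5 + 126))*(28656 + 33685) = ((-81/5 + (⅕)*25 - 2) + 121)*62341 = ((-81/5 + 5 - 2) + 121)*62341 = (-66/5 + 121)*62341 = (539/5)*62341 = 33601799/5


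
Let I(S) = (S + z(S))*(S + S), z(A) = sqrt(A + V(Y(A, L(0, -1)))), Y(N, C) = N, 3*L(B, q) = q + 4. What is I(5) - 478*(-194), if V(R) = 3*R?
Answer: 92782 + 20*sqrt(5) ≈ 92827.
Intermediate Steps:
L(B, q) = 4/3 + q/3 (L(B, q) = (q + 4)/3 = (4 + q)/3 = 4/3 + q/3)
z(A) = 2*sqrt(A) (z(A) = sqrt(A + 3*A) = sqrt(4*A) = 2*sqrt(A))
I(S) = 2*S*(S + 2*sqrt(S)) (I(S) = (S + 2*sqrt(S))*(S + S) = (S + 2*sqrt(S))*(2*S) = 2*S*(S + 2*sqrt(S)))
I(5) - 478*(-194) = 2*5*(5 + 2*sqrt(5)) - 478*(-194) = (50 + 20*sqrt(5)) + 92732 = 92782 + 20*sqrt(5)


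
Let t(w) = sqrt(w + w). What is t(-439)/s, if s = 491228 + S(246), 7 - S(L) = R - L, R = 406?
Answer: I*sqrt(878)/491075 ≈ 6.0339e-5*I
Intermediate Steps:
S(L) = -399 + L (S(L) = 7 - (406 - L) = 7 + (-406 + L) = -399 + L)
s = 491075 (s = 491228 + (-399 + 246) = 491228 - 153 = 491075)
t(w) = sqrt(2)*sqrt(w) (t(w) = sqrt(2*w) = sqrt(2)*sqrt(w))
t(-439)/s = (sqrt(2)*sqrt(-439))/491075 = (sqrt(2)*(I*sqrt(439)))*(1/491075) = (I*sqrt(878))*(1/491075) = I*sqrt(878)/491075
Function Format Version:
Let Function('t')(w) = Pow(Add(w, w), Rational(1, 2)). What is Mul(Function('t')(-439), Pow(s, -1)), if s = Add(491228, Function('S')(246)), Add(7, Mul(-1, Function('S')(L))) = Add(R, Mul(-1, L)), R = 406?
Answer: Mul(Rational(1, 491075), I, Pow(878, Rational(1, 2))) ≈ Mul(6.0339e-5, I)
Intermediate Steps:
Function('S')(L) = Add(-399, L) (Function('S')(L) = Add(7, Mul(-1, Add(406, Mul(-1, L)))) = Add(7, Add(-406, L)) = Add(-399, L))
s = 491075 (s = Add(491228, Add(-399, 246)) = Add(491228, -153) = 491075)
Function('t')(w) = Mul(Pow(2, Rational(1, 2)), Pow(w, Rational(1, 2))) (Function('t')(w) = Pow(Mul(2, w), Rational(1, 2)) = Mul(Pow(2, Rational(1, 2)), Pow(w, Rational(1, 2))))
Mul(Function('t')(-439), Pow(s, -1)) = Mul(Mul(Pow(2, Rational(1, 2)), Pow(-439, Rational(1, 2))), Pow(491075, -1)) = Mul(Mul(Pow(2, Rational(1, 2)), Mul(I, Pow(439, Rational(1, 2)))), Rational(1, 491075)) = Mul(Mul(I, Pow(878, Rational(1, 2))), Rational(1, 491075)) = Mul(Rational(1, 491075), I, Pow(878, Rational(1, 2)))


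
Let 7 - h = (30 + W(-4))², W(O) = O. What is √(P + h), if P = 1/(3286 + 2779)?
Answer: 2*I*√6152160115/6065 ≈ 25.865*I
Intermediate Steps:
P = 1/6065 ≈ 0.00016488
h = -669 (h = 7 - (30 - 4)² = 7 - 1*26² = 7 - 1*676 = 7 - 676 = -669)
√(P + h) = √(1/6065 - 669) = √(-4057484/6065) = 2*I*√6152160115/6065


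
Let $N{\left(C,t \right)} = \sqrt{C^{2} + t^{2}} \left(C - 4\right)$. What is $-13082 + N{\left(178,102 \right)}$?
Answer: $-13082 + 348 \sqrt{10522} \approx 22615.0$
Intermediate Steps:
$N{\left(C,t \right)} = \sqrt{C^{2} + t^{2}} \left(-4 + C\right)$
$-13082 + N{\left(178,102 \right)} = -13082 + \sqrt{178^{2} + 102^{2}} \left(-4 + 178\right) = -13082 + \sqrt{31684 + 10404} \cdot 174 = -13082 + \sqrt{42088} \cdot 174 = -13082 + 2 \sqrt{10522} \cdot 174 = -13082 + 348 \sqrt{10522}$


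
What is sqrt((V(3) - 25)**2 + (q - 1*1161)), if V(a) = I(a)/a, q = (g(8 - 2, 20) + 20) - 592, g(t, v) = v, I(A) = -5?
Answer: I*sqrt(9017)/3 ≈ 31.653*I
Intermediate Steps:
q = -552 (q = (20 + 20) - 592 = 40 - 592 = -552)
V(a) = -5/a
sqrt((V(3) - 25)**2 + (q - 1*1161)) = sqrt((-5/3 - 25)**2 + (-552 - 1*1161)) = sqrt((-5*1/3 - 25)**2 + (-552 - 1161)) = sqrt((-5/3 - 25)**2 - 1713) = sqrt((-80/3)**2 - 1713) = sqrt(6400/9 - 1713) = sqrt(-9017/9) = I*sqrt(9017)/3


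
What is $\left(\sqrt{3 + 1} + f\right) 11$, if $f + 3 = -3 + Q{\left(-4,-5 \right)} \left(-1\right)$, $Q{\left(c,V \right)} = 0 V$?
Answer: $-44$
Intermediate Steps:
$Q{\left(c,V \right)} = 0$
$f = -6$ ($f = -3 + \left(-3 + 0 \left(-1\right)\right) = -3 + \left(-3 + 0\right) = -3 - 3 = -6$)
$\left(\sqrt{3 + 1} + f\right) 11 = \left(\sqrt{3 + 1} - 6\right) 11 = \left(\sqrt{4} - 6\right) 11 = \left(2 - 6\right) 11 = \left(-4\right) 11 = -44$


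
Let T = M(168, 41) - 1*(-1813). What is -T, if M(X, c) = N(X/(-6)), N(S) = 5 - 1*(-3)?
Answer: -1821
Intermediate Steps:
N(S) = 8 (N(S) = 5 + 3 = 8)
M(X, c) = 8
T = 1821 (T = 8 - 1*(-1813) = 8 + 1813 = 1821)
-T = -1*1821 = -1821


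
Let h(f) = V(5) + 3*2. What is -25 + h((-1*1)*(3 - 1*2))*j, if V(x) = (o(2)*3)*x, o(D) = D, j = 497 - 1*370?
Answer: 4547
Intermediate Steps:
j = 127 (j = 497 - 370 = 127)
V(x) = 6*x (V(x) = (2*3)*x = 6*x)
h(f) = 36 (h(f) = 6*5 + 3*2 = 30 + 6 = 36)
-25 + h((-1*1)*(3 - 1*2))*j = -25 + 36*127 = -25 + 4572 = 4547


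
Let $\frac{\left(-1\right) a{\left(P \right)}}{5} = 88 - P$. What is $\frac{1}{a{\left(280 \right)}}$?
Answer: $\frac{1}{960} \approx 0.0010417$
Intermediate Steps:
$a{\left(P \right)} = -440 + 5 P$ ($a{\left(P \right)} = - 5 \left(88 - P\right) = -440 + 5 P$)
$\frac{1}{a{\left(280 \right)}} = \frac{1}{-440 + 5 \cdot 280} = \frac{1}{-440 + 1400} = \frac{1}{960}$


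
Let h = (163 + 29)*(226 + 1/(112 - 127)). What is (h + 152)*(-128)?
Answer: -27859968/5 ≈ -5.5720e+6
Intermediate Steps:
h = 216896/5 (h = 192*(226 + 1/(-15)) = 192*(226 - 1/15) = 192*(3389/15) = 216896/5 ≈ 43379.)
(h + 152)*(-128) = (216896/5 + 152)*(-128) = (217656/5)*(-128) = -27859968/5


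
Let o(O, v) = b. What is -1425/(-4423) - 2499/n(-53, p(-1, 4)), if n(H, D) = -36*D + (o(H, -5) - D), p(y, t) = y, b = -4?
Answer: -3668684/48653 ≈ -75.405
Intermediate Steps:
o(O, v) = -4
n(H, D) = -4 - 37*D (n(H, D) = -36*D + (-4 - D) = -4 - 37*D)
-1425/(-4423) - 2499/n(-53, p(-1, 4)) = -1425/(-4423) - 2499/(-4 - 37*(-1)) = -1425*(-1/4423) - 2499/(-4 + 37) = 1425/4423 - 2499/33 = 1425/4423 - 2499*1/33 = 1425/4423 - 833/11 = -3668684/48653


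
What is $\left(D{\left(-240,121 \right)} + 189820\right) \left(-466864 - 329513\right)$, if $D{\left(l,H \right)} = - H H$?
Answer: $-139508526483$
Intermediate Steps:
$D{\left(l,H \right)} = - H^{2}$
$\left(D{\left(-240,121 \right)} + 189820\right) \left(-466864 - 329513\right) = \left(- 121^{2} + 189820\right) \left(-466864 - 329513\right) = \left(\left(-1\right) 14641 + 189820\right) \left(-796377\right) = \left(-14641 + 189820\right) \left(-796377\right) = 175179 \left(-796377\right) = -139508526483$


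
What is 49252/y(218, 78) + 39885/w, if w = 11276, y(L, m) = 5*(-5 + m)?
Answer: 569923577/4115740 ≈ 138.47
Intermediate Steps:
y(L, m) = -25 + 5*m
49252/y(218, 78) + 39885/w = 49252/(-25 + 5*78) + 39885/11276 = 49252/(-25 + 390) + 39885*(1/11276) = 49252/365 + 39885/11276 = 569923577/4115740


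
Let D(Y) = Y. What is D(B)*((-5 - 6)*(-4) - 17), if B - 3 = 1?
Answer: 108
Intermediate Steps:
B = 4 (B = 3 + 1 = 4)
D(B)*((-5 - 6)*(-4) - 17) = 4*((-5 - 6)*(-4) - 17) = 4*(-11*(-4) - 17) = 4*(44 - 17) = 4*27 = 108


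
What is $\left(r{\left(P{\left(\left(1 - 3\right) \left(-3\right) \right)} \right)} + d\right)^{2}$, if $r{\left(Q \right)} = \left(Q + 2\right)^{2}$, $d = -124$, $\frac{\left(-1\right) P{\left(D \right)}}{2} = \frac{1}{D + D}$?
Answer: $\frac{18861649}{1296} \approx 14554.0$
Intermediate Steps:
$P{\left(D \right)} = - \frac{1}{D}$ ($P{\left(D \right)} = - \frac{2}{D + D} = - \frac{2}{2 D} = - 2 \frac{1}{2 D} = - \frac{1}{D}$)
$r{\left(Q \right)} = \left(2 + Q\right)^{2}$
$\left(r{\left(P{\left(\left(1 - 3\right) \left(-3\right) \right)} \right)} + d\right)^{2} = \left(\left(2 - \frac{1}{\left(1 - 3\right) \left(-3\right)}\right)^{2} - 124\right)^{2} = \left(\left(2 - \frac{1}{\left(-2\right) \left(-3\right)}\right)^{2} - 124\right)^{2} = \left(\left(2 - \frac{1}{6}\right)^{2} - 124\right)^{2} = \left(\left(\frac{11}{6}\right)^{2} - 124\right)^{2} = \left(\frac{121}{36} - 124\right)^{2} = \left(- \frac{4343}{36}\right)^{2} = \frac{18861649}{1296}$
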